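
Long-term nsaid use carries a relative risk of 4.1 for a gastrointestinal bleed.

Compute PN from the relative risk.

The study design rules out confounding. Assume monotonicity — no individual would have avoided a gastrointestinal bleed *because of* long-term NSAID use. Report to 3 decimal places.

PN ≈ 0.756

Under exogeneity and monotonicity, PN = (RR − 1) / RR = 1 − 1/RR.
PN = (4.1 − 1) / 4.1 = 3.1 / 4.1 ≈ 0.7561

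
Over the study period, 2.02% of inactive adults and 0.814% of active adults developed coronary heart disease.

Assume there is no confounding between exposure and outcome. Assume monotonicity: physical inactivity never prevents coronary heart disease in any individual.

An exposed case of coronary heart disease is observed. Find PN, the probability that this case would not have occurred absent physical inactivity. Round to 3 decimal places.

PN ≈ 0.597

p₁ = 0.0202, p₀ = 0.00814.
Under exogeneity and monotonicity, PN = (p₁ − p₀) / p₁.
PN = (0.0202 − 0.00814) / 0.0202 = 0.01206 / 0.0202 ≈ 0.5970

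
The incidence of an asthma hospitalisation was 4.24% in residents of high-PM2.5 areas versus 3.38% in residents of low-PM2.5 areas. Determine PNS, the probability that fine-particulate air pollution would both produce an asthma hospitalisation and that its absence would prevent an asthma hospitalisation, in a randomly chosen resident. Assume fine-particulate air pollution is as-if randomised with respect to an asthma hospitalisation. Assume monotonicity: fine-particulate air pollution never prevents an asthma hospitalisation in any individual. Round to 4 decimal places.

PNS ≈ 0.0086

p₁ = 0.0424, p₀ = 0.0338.
Under exogeneity and monotonicity, PNS = p₁ − p₀.
PNS = 0.0424 − 0.0338 = 0.0086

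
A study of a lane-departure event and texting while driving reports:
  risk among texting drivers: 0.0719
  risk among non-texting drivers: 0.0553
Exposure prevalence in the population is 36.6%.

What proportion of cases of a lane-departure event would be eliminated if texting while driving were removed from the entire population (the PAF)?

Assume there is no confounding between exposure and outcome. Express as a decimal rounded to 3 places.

PAF ≈ 0.099

Let p₁ = 0.0719, p₀ = 0.0553.
Overall risk P(Y=1) = π·p₁ + (1−π)·p₀ = 0.366×0.0719 + 0.634×0.0553 = 0.061376.
Under exogeneity, PAF = [P(Y=1) − p₀] / P(Y=1).
PAF = (0.061376 − 0.0553) / 0.061376 ≈ 0.0990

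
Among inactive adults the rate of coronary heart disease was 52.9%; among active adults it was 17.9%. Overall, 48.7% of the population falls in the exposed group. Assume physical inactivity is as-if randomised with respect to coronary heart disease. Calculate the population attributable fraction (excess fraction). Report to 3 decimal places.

PAF ≈ 0.488

p₁ = 0.529, p₀ = 0.179.
Overall risk P(Y=1) = π·p₁ + (1−π)·p₀ = 0.487×0.529 + 0.513×0.179 = 0.34945.
Under exogeneity, PAF = [P(Y=1) − p₀] / P(Y=1).
PAF = (0.34945 − 0.179) / 0.34945 ≈ 0.4878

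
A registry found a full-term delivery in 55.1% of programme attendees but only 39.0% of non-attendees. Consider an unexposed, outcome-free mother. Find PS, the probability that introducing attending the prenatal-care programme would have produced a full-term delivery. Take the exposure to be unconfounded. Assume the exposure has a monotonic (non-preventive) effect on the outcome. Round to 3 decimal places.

p₁ = 0.551, p₀ = 0.39.
Under exogeneity and monotonicity, PS = (p₁ − p₀) / (1 − p₀).
PS = (0.551 − 0.39) / (1 − 0.39) = 0.161 / 0.61 ≈ 0.2639

PS ≈ 0.264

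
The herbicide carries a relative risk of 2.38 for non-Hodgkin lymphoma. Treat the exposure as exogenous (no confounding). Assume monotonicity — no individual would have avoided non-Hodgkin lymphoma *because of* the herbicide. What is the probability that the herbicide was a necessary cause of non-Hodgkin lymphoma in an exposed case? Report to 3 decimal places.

Under exogeneity and monotonicity, PN = (RR − 1) / RR = 1 − 1/RR.
PN = (2.38 − 1) / 2.38 = 1.38 / 2.38 ≈ 0.5798

PN ≈ 0.580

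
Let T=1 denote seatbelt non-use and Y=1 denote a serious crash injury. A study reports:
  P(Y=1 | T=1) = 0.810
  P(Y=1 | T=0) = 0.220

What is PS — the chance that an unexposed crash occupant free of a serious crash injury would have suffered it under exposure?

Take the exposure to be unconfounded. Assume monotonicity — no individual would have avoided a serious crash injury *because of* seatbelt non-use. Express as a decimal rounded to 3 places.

PS ≈ 0.756

Let p₁ = 0.81, p₀ = 0.22.
Under exogeneity and monotonicity, PS = (p₁ − p₀) / (1 − p₀).
PS = (0.81 − 0.22) / (1 − 0.22) = 0.59 / 0.78 ≈ 0.7564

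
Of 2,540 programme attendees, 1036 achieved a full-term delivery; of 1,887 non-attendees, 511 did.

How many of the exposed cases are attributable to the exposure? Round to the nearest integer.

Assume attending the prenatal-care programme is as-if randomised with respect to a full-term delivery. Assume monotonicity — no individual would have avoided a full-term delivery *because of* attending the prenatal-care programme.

p₁ = P(outcome | exposed) = 1036/2540 = 0.40787
p₀ = P(outcome | unexposed) = 511/1887 = 0.2708
PN = (p₁ − p₀)/p₁ = (0.40787 − 0.2708) / 0.40787 ≈ 0.33607.
Attributable cases ≈ PN × (exposed cases) = 0.33607 × 1036 ≈ 348.17.

about 348 cases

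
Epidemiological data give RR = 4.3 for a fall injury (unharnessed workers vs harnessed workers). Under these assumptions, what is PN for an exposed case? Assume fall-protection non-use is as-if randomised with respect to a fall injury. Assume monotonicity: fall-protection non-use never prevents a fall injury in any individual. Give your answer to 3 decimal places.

PN ≈ 0.767

Under exogeneity and monotonicity, PN = (RR − 1) / RR = 1 − 1/RR.
PN = (4.3 − 1) / 4.3 = 3.3 / 4.3 ≈ 0.7674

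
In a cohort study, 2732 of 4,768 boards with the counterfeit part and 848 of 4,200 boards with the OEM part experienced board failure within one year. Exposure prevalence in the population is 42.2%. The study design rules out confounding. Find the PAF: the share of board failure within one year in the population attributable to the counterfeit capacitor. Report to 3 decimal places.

PAF ≈ 0.437

p₁ = P(outcome | exposed) = 2732/4768 = 0.57299
p₀ = P(outcome | unexposed) = 848/4200 = 0.2019
Overall risk P(Y=1) = π·p₁ + (1−π)·p₀ = 0.422×0.57299 + 0.578×0.2019 = 0.3585.
Under exogeneity, PAF = [P(Y=1) − p₀] / P(Y=1).
PAF = (0.3585 − 0.2019) / 0.3585 ≈ 0.4368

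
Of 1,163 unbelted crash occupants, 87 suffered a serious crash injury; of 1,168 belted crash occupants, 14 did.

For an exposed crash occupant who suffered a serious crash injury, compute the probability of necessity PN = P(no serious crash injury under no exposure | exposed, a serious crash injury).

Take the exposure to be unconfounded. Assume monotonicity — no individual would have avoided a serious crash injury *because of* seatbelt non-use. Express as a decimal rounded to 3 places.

PN ≈ 0.840

p₁ = P(outcome | exposed) = 87/1163 = 0.074807
p₀ = P(outcome | unexposed) = 14/1168 = 0.011986
Under exogeneity and monotonicity, PN = (p₁ − p₀) / p₁.
PN = (0.074807 − 0.011986) / 0.074807 = 0.06282 / 0.074807 ≈ 0.8398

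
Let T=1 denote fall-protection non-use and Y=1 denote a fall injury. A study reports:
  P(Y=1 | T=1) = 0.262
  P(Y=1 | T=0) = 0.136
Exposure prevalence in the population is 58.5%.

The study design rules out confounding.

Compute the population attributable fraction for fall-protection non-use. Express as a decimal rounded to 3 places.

Let p₁ = 0.262, p₀ = 0.136.
Overall risk P(Y=1) = π·p₁ + (1−π)·p₀ = 0.585×0.262 + 0.415×0.136 = 0.20971.
Under exogeneity, PAF = [P(Y=1) − p₀] / P(Y=1).
PAF = (0.20971 − 0.136) / 0.20971 ≈ 0.3515

PAF ≈ 0.351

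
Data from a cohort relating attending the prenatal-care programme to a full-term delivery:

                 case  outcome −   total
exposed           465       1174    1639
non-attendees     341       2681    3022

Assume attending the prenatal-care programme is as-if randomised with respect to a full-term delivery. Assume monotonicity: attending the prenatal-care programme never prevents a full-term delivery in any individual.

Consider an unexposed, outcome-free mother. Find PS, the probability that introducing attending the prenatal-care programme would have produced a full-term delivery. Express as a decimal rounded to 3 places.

p₁ = P(outcome | exposed) = 465/1639 = 0.28371
p₀ = P(outcome | unexposed) = 341/3022 = 0.11284
Under exogeneity and monotonicity, PS = (p₁ − p₀) / (1 − p₀).
PS = (0.28371 − 0.11284) / (1 − 0.11284) = 0.17087 / 0.88716 ≈ 0.1926

PS ≈ 0.193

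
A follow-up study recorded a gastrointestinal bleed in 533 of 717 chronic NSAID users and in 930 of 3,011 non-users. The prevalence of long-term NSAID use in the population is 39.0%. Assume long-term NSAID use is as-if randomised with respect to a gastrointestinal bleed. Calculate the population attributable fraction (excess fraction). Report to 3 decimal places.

p₁ = P(outcome | exposed) = 533/717 = 0.74338
p₀ = P(outcome | unexposed) = 930/3011 = 0.30887
Overall risk P(Y=1) = π·p₁ + (1−π)·p₀ = 0.39×0.74338 + 0.61×0.30887 = 0.47833.
Under exogeneity, PAF = [P(Y=1) − p₀] / P(Y=1).
PAF = (0.47833 − 0.30887) / 0.47833 ≈ 0.3543

PAF ≈ 0.354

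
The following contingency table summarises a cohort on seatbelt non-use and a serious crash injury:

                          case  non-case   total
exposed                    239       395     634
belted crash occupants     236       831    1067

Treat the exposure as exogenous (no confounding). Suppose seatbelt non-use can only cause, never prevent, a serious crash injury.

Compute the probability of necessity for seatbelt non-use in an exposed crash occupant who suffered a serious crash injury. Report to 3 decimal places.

PN ≈ 0.413

p₁ = P(outcome | exposed) = 239/634 = 0.37697
p₀ = P(outcome | unexposed) = 236/1067 = 0.22118
Under exogeneity and monotonicity, PN = (p₁ − p₀) / p₁.
PN = (0.37697 − 0.22118) / 0.37697 = 0.15579 / 0.37697 ≈ 0.4133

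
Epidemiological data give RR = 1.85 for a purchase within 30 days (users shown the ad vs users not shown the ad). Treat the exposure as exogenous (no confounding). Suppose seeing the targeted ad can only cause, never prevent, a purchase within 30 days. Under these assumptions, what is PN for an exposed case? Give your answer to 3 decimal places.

Under exogeneity and monotonicity, PN = (RR − 1) / RR = 1 − 1/RR.
PN = (1.85 − 1) / 1.85 = 0.85 / 1.85 ≈ 0.4595

PN ≈ 0.459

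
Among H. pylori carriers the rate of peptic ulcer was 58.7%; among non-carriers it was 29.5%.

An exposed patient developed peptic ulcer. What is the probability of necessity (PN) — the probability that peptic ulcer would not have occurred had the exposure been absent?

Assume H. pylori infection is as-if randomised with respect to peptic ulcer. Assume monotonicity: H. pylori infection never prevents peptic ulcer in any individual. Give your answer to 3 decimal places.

p₁ = 0.587, p₀ = 0.295.
Under exogeneity and monotonicity, PN = (p₁ − p₀) / p₁.
PN = (0.587 − 0.295) / 0.587 = 0.292 / 0.587 ≈ 0.4974

PN ≈ 0.497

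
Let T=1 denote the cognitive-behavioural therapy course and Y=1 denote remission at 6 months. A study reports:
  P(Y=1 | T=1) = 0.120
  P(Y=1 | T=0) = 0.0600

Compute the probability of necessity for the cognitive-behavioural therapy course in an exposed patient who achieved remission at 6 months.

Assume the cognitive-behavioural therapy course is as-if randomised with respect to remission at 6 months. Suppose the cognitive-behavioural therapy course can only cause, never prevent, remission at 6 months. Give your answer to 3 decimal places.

Let p₁ = 0.12, p₀ = 0.06.
Under exogeneity and monotonicity, PN = (p₁ − p₀) / p₁.
PN = (0.12 − 0.06) / 0.12 = 0.06 / 0.12 ≈ 0.5000

PN ≈ 0.500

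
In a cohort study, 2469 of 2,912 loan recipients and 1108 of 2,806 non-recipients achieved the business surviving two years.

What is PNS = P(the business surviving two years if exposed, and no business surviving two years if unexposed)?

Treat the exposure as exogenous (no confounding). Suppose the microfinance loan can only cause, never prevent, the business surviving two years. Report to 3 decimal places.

PNS ≈ 0.453

p₁ = P(outcome | exposed) = 2469/2912 = 0.84787
p₀ = P(outcome | unexposed) = 1108/2806 = 0.39487
Under exogeneity and monotonicity, PNS = p₁ − p₀.
PNS = 0.84787 − 0.39487 = 0.453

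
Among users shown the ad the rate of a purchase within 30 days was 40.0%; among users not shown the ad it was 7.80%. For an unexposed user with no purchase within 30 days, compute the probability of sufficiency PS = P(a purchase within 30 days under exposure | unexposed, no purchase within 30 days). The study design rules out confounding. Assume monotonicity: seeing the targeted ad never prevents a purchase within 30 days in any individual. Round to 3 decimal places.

p₁ = 0.4, p₀ = 0.078.
Under exogeneity and monotonicity, PS = (p₁ − p₀) / (1 − p₀).
PS = (0.4 − 0.078) / (1 − 0.078) = 0.322 / 0.922 ≈ 0.3492

PS ≈ 0.349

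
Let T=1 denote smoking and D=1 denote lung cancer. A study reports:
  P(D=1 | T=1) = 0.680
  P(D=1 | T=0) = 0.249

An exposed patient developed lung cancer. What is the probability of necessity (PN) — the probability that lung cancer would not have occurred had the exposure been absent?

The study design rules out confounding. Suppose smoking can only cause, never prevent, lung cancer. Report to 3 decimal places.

PN ≈ 0.634

Let p₁ = 0.68, p₀ = 0.249.
Under exogeneity and monotonicity, PN = (p₁ − p₀) / p₁.
PN = (0.68 − 0.249) / 0.68 = 0.431 / 0.68 ≈ 0.6338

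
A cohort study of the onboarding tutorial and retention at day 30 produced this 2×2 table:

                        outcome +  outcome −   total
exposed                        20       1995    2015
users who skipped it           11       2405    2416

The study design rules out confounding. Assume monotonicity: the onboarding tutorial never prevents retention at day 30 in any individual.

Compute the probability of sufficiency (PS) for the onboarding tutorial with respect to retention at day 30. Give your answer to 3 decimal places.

PS ≈ 0.005

p₁ = P(outcome | exposed) = 20/2015 = 0.0099256
p₀ = P(outcome | unexposed) = 11/2416 = 0.004553
Under exogeneity and monotonicity, PS = (p₁ − p₀)/(1 − p₀).
PS = (0.0099256 − 0.004553) / 0.99545 ≈ 0.0054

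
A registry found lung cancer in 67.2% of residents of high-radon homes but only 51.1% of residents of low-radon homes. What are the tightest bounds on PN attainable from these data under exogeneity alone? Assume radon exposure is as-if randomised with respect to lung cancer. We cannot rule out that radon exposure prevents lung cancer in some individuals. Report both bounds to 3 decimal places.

p₁ = 0.672, p₀ = 0.511.
Under exogeneity alone the bounds on PN are max{0,(p₁−p₀)/p₁} ≤ PN ≤ min{1,(1−p₀)/p₁}.
  lower = (p₁ − p₀)/p₁ = 0.161 / 0.672 ≈ 0.2396
  upper = min{1, (1 − p₀)/p₁} = 0.489 / 0.672 ≈ 0.7277

0.240 ≤ PN ≤ 0.728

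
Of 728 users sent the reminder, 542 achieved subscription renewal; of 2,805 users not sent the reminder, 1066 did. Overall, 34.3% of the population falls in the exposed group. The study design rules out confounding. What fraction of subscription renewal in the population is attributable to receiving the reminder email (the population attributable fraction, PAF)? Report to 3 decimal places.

PAF ≈ 0.248

p₁ = P(outcome | exposed) = 542/728 = 0.74451
p₀ = P(outcome | unexposed) = 1066/2805 = 0.38004
Overall risk P(Y=1) = π·p₁ + (1−π)·p₀ = 0.343×0.74451 + 0.657×0.38004 = 0.50505.
Under exogeneity, PAF = [P(Y=1) − p₀] / P(Y=1).
PAF = (0.50505 − 0.38004) / 0.50505 ≈ 0.2475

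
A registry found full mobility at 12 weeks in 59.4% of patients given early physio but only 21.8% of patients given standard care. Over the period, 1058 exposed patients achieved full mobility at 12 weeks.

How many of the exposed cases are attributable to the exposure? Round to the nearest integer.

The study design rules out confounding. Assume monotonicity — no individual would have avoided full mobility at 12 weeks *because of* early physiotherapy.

about 670 cases

p₁ = 0.594, p₀ = 0.218.
PN = (p₁ − p₀)/p₁ = (0.594 − 0.218) / 0.594 ≈ 0.63300.
Attributable cases ≈ PN × (exposed cases) = 0.63300 × 1058 ≈ 669.71.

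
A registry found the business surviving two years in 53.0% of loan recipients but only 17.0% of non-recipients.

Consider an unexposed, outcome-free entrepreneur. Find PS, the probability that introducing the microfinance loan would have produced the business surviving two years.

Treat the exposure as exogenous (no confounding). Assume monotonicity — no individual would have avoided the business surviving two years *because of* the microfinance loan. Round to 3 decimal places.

PS ≈ 0.434

p₁ = 0.53, p₀ = 0.17.
Under exogeneity and monotonicity, PS = (p₁ − p₀) / (1 − p₀).
PS = (0.53 − 0.17) / (1 − 0.17) = 0.36 / 0.83 ≈ 0.4337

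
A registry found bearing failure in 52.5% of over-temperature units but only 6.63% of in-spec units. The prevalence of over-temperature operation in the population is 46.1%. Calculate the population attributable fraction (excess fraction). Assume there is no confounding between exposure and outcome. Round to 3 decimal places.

p₁ = 0.525, p₀ = 0.0663.
Overall risk P(Y=1) = π·p₁ + (1−π)·p₀ = 0.461×0.525 + 0.539×0.0663 = 0.27776.
Under exogeneity, PAF = [P(Y=1) − p₀] / P(Y=1).
PAF = (0.27776 − 0.0663) / 0.27776 ≈ 0.7613

PAF ≈ 0.761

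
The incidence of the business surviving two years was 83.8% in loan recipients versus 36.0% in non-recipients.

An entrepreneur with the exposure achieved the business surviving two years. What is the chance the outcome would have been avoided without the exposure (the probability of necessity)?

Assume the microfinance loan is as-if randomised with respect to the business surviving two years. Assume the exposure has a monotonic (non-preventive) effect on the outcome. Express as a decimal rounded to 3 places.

p₁ = 0.838, p₀ = 0.36.
Under exogeneity and monotonicity, PN = (p₁ − p₀) / p₁.
PN = (0.838 − 0.36) / 0.838 = 0.478 / 0.838 ≈ 0.5704

PN ≈ 0.570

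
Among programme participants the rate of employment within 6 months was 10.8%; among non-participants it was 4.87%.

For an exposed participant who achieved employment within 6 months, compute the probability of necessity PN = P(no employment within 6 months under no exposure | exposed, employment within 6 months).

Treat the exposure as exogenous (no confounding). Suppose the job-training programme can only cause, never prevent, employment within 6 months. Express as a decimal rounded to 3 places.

PN ≈ 0.549

p₁ = 0.108, p₀ = 0.0487.
Under exogeneity and monotonicity, PN = (p₁ − p₀) / p₁.
PN = (0.108 − 0.0487) / 0.108 = 0.0593 / 0.108 ≈ 0.5491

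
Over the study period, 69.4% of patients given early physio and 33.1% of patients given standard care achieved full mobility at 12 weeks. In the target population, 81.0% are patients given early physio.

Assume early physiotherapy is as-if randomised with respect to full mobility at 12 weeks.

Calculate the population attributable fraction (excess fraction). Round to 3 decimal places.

PAF ≈ 0.470

p₁ = 0.694, p₀ = 0.331.
Overall risk P(Y=1) = π·p₁ + (1−π)·p₀ = 0.81×0.694 + 0.19×0.331 = 0.62503.
Under exogeneity, PAF = [P(Y=1) − p₀] / P(Y=1).
PAF = (0.62503 − 0.331) / 0.62503 ≈ 0.4704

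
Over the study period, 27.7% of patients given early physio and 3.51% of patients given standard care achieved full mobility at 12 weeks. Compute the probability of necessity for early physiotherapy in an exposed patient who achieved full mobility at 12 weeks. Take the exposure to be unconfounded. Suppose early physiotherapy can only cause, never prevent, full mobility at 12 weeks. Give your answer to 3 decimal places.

PN ≈ 0.873

p₁ = 0.277, p₀ = 0.0351.
Under exogeneity and monotonicity, PN = (p₁ − p₀) / p₁.
PN = (0.277 − 0.0351) / 0.277 = 0.2419 / 0.277 ≈ 0.8733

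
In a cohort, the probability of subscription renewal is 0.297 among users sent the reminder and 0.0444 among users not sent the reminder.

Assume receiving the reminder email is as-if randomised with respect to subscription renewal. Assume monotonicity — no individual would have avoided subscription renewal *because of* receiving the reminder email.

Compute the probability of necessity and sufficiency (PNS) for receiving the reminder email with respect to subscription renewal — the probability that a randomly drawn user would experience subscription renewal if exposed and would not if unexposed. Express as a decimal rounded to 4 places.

Let p₁ = 0.297, p₀ = 0.0444.
Under exogeneity and monotonicity, PNS = p₁ − p₀.
PNS = 0.297 − 0.0444 = 0.2526

PNS ≈ 0.2526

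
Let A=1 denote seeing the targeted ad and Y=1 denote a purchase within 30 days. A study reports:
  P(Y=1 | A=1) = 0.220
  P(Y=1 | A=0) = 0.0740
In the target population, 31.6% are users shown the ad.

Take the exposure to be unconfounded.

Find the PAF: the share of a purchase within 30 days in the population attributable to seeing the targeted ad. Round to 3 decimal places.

Let p₁ = 0.22, p₀ = 0.074.
Overall risk P(Y=1) = π·p₁ + (1−π)·p₀ = 0.316×0.22 + 0.684×0.074 = 0.12014.
Under exogeneity, PAF = [P(Y=1) − p₀] / P(Y=1).
PAF = (0.12014 − 0.074) / 0.12014 ≈ 0.3840

PAF ≈ 0.384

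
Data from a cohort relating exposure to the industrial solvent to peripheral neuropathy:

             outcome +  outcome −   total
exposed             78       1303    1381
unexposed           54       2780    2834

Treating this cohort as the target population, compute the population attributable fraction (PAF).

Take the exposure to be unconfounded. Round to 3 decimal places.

PAF ≈ 0.392

p₁ = P(outcome | exposed) = 78/1381 = 0.056481
p₀ = P(outcome | unexposed) = 54/2834 = 0.019054
Exposure prevalence π = 1381/4215 = 0.32764; overall risk P(Y=1) = 0.031317.
Under exogeneity, PAF = [P(Y=1) − p₀]/P(Y=1).
PAF = (0.031317 − 0.019054) / 0.031317 ≈ 0.3916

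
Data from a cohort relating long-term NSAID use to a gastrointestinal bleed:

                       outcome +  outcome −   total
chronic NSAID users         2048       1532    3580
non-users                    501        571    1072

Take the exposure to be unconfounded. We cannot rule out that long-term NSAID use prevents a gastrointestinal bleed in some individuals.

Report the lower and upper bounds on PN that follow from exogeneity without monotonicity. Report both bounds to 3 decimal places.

0.183 ≤ PN ≤ 0.931

p₁ = P(outcome | exposed) = 2048/3580 = 0.57207
p₀ = P(outcome | unexposed) = 501/1072 = 0.46735
Under exogeneity alone the bounds on PN are max{0,(p₁−p₀)/p₁} ≤ PN ≤ min{1,(1−p₀)/p₁}.
  lower = (p₁ − p₀)/p₁ = 0.10472 / 0.57207 ≈ 0.1830
  upper = min{1, (1 − p₀)/p₁} = 0.53265 / 0.57207 ≈ 0.9311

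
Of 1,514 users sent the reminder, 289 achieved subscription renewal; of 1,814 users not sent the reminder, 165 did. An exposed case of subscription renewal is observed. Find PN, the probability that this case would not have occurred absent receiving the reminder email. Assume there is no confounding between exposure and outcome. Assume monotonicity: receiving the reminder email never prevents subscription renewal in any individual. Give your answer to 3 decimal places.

p₁ = P(outcome | exposed) = 289/1514 = 0.19089
p₀ = P(outcome | unexposed) = 165/1814 = 0.090959
Under exogeneity and monotonicity, PN = (p₁ − p₀) / p₁.
PN = (0.19089 − 0.090959) / 0.19089 = 0.099926 / 0.19089 ≈ 0.5235

PN ≈ 0.523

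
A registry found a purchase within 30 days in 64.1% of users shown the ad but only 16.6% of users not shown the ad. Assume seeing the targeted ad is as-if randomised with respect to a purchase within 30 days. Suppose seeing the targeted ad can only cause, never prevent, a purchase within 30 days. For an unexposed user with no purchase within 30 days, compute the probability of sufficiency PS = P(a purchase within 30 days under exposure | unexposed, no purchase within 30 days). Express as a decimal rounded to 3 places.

PS ≈ 0.570

p₁ = 0.641, p₀ = 0.166.
Under exogeneity and monotonicity, PS = (p₁ − p₀) / (1 − p₀).
PS = (0.641 − 0.166) / (1 − 0.166) = 0.475 / 0.834 ≈ 0.5695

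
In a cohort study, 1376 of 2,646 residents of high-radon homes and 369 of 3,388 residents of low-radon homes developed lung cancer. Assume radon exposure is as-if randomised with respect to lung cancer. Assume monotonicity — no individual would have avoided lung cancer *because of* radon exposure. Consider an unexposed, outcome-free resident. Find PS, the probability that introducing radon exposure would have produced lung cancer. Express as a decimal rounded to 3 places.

p₁ = P(outcome | exposed) = 1376/2646 = 0.52003
p₀ = P(outcome | unexposed) = 369/3388 = 0.10891
Under exogeneity and monotonicity, PS = (p₁ − p₀) / (1 − p₀).
PS = (0.52003 − 0.10891) / (1 − 0.10891) = 0.41112 / 0.89109 ≈ 0.4614

PS ≈ 0.461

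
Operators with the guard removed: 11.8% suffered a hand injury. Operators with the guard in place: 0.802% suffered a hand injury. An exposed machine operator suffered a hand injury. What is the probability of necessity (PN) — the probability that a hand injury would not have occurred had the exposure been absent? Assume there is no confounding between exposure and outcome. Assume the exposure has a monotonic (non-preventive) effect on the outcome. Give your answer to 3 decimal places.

PN ≈ 0.932

p₁ = 0.118, p₀ = 0.00802.
Under exogeneity and monotonicity, PN = (p₁ − p₀) / p₁.
PN = (0.118 − 0.00802) / 0.118 = 0.10998 / 0.118 ≈ 0.9320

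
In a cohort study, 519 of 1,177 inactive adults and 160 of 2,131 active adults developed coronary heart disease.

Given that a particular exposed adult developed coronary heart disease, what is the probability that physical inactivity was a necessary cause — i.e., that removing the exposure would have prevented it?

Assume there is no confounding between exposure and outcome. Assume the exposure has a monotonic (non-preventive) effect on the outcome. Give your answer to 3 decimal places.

PN ≈ 0.830

p₁ = P(outcome | exposed) = 519/1177 = 0.44095
p₀ = P(outcome | unexposed) = 160/2131 = 0.075082
Under exogeneity and monotonicity, PN = (p₁ − p₀) / p₁.
PN = (0.44095 − 0.075082) / 0.44095 = 0.36587 / 0.44095 ≈ 0.8297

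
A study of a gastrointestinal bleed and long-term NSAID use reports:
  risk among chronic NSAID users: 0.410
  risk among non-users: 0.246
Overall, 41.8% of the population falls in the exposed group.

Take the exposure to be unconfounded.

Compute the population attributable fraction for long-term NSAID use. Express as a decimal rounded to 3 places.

Let p₁ = 0.41, p₀ = 0.246.
Overall risk P(Y=1) = π·p₁ + (1−π)·p₀ = 0.418×0.41 + 0.582×0.246 = 0.31455.
Under exogeneity, PAF = [P(Y=1) − p₀] / P(Y=1).
PAF = (0.31455 − 0.246) / 0.31455 ≈ 0.2179

PAF ≈ 0.218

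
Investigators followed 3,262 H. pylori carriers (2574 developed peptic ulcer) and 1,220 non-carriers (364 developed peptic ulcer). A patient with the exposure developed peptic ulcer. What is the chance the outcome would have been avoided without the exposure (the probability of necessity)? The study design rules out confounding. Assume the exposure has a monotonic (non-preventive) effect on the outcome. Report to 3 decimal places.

PN ≈ 0.622

p₁ = P(outcome | exposed) = 2574/3262 = 0.78909
p₀ = P(outcome | unexposed) = 364/1220 = 0.29836
Under exogeneity and monotonicity, PN = (p₁ − p₀) / p₁.
PN = (0.78909 − 0.29836) / 0.78909 = 0.49073 / 0.78909 ≈ 0.6219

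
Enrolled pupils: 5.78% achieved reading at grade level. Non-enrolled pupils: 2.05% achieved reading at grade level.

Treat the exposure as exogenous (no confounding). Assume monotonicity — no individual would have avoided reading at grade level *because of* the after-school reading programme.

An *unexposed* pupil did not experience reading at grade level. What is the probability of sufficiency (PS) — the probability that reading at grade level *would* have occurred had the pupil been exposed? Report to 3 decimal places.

p₁ = 0.0578, p₀ = 0.0205.
Under exogeneity and monotonicity, PS = (p₁ − p₀) / (1 − p₀).
PS = (0.0578 − 0.0205) / (1 − 0.0205) = 0.0373 / 0.9795 ≈ 0.0381

PS ≈ 0.038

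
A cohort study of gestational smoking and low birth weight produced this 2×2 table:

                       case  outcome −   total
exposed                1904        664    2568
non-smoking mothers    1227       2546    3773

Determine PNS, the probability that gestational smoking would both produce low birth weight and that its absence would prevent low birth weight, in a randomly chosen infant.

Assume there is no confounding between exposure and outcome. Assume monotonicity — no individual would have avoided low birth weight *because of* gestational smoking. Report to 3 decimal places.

PNS ≈ 0.416

p₁ = P(outcome | exposed) = 1904/2568 = 0.74143
p₀ = P(outcome | unexposed) = 1227/3773 = 0.32521
Under exogeneity and monotonicity, PNS = p₁ − p₀.
PNS = 0.74143 − 0.32521 = 0.41623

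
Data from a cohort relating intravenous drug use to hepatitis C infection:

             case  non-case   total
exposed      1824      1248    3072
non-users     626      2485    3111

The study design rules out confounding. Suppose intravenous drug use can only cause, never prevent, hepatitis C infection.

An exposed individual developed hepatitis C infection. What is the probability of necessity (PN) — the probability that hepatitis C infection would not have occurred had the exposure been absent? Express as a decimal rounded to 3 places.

p₁ = P(outcome | exposed) = 1824/3072 = 0.59375
p₀ = P(outcome | unexposed) = 626/3111 = 0.20122
Under exogeneity and monotonicity, PN = (p₁ − p₀) / p₁.
PN = (0.59375 − 0.20122) / 0.59375 = 0.39253 / 0.59375 ≈ 0.6611

PN ≈ 0.661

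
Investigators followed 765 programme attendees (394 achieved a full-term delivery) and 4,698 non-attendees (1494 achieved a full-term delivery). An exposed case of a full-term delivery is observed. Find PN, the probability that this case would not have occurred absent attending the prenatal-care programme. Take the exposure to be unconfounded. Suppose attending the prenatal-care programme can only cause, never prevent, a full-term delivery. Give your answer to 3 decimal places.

p₁ = P(outcome | exposed) = 394/765 = 0.51503
p₀ = P(outcome | unexposed) = 1494/4698 = 0.31801
Under exogeneity and monotonicity, PN = (p₁ − p₀) / p₁.
PN = (0.51503 − 0.31801) / 0.51503 = 0.19703 / 0.51503 ≈ 0.3825

PN ≈ 0.383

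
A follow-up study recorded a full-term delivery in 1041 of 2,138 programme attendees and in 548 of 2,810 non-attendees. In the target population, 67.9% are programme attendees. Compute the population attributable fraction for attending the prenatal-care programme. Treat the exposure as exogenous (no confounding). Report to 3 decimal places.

p₁ = P(outcome | exposed) = 1041/2138 = 0.4869
p₀ = P(outcome | unexposed) = 548/2810 = 0.19502
Overall risk P(Y=1) = π·p₁ + (1−π)·p₀ = 0.679×0.4869 + 0.321×0.19502 = 0.39321.
Under exogeneity, PAF = [P(Y=1) − p₀] / P(Y=1).
PAF = (0.39321 − 0.19502) / 0.39321 ≈ 0.5040

PAF ≈ 0.504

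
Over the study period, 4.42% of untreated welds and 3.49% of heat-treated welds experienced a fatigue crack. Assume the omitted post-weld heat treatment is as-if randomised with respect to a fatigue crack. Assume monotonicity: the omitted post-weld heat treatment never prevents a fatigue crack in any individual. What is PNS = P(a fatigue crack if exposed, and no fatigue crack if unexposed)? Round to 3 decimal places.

p₁ = 0.0442, p₀ = 0.0349.
Under exogeneity and monotonicity, PNS = p₁ − p₀.
PNS = 0.0442 − 0.0349 = 0.0093

PNS ≈ 0.009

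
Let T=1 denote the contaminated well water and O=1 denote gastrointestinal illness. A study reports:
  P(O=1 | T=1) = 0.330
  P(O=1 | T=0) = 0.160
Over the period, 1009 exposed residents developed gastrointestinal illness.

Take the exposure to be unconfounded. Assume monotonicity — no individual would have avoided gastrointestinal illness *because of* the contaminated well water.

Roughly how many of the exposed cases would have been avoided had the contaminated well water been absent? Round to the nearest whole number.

about 520 cases

Let p₁ = 0.33, p₀ = 0.16.
PN = (p₁ − p₀)/p₁ = (0.33 − 0.16) / 0.33 ≈ 0.51515.
Attributable cases ≈ PN × (exposed cases) = 0.51515 × 1009 ≈ 519.79.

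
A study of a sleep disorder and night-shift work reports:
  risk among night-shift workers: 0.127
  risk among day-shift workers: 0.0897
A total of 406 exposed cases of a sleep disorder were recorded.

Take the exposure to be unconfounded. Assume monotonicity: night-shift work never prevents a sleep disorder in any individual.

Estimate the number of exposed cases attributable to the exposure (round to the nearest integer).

Let p₁ = 0.127, p₀ = 0.0897.
PN = (p₁ − p₀)/p₁ = (0.127 − 0.0897) / 0.127 ≈ 0.29370.
Attributable cases ≈ PN × (exposed cases) = 0.29370 × 406 ≈ 119.24.

about 119 cases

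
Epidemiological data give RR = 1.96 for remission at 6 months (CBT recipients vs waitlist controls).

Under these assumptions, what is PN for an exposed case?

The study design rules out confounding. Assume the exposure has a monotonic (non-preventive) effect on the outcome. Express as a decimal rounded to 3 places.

Under exogeneity and monotonicity, PN = (RR − 1) / RR = 1 − 1/RR.
PN = (1.96 − 1) / 1.96 = 0.96 / 1.96 ≈ 0.4898

PN ≈ 0.490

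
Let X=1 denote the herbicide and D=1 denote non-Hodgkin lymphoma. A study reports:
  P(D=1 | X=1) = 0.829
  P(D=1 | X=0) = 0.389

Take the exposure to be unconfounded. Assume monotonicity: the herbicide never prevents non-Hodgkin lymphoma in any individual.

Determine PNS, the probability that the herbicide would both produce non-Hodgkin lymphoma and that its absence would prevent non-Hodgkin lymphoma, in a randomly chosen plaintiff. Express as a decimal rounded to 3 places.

Let p₁ = 0.829, p₀ = 0.389.
Under exogeneity and monotonicity, PNS = p₁ − p₀.
PNS = 0.829 − 0.389 = 0.44

PNS ≈ 0.440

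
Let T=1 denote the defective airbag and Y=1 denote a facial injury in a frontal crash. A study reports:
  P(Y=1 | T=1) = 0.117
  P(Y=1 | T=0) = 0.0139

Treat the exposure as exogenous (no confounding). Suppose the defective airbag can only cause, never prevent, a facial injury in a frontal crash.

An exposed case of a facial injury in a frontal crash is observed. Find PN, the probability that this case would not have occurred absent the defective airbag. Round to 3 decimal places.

Let p₁ = 0.117, p₀ = 0.0139.
Under exogeneity and monotonicity, PN = (p₁ − p₀) / p₁.
PN = (0.117 − 0.0139) / 0.117 = 0.1031 / 0.117 ≈ 0.8812

PN ≈ 0.881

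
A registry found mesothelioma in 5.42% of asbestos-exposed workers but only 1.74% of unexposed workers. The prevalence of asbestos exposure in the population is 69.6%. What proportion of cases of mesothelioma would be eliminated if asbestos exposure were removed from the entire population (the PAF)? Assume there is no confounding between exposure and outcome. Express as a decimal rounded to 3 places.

p₁ = 0.0542, p₀ = 0.0174.
Overall risk P(Y=1) = π·p₁ + (1−π)·p₀ = 0.696×0.0542 + 0.304×0.0174 = 0.043013.
Under exogeneity, PAF = [P(Y=1) − p₀] / P(Y=1).
PAF = (0.043013 − 0.0174) / 0.043013 ≈ 0.5955

PAF ≈ 0.595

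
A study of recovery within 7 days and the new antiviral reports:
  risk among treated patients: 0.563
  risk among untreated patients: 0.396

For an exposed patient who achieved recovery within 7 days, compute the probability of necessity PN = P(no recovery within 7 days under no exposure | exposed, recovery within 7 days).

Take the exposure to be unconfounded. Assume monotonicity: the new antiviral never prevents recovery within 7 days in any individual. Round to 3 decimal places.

PN ≈ 0.297

Let p₁ = 0.563, p₀ = 0.396.
Under exogeneity and monotonicity, PN = (p₁ − p₀) / p₁.
PN = (0.563 − 0.396) / 0.563 = 0.167 / 0.563 ≈ 0.2966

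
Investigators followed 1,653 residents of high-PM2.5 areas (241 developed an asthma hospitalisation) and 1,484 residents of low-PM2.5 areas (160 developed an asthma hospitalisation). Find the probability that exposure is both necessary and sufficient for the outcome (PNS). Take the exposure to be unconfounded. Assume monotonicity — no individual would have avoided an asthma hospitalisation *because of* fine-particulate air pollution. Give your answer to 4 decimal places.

p₁ = P(outcome | exposed) = 241/1653 = 0.1458
p₀ = P(outcome | unexposed) = 160/1484 = 0.10782
Under exogeneity and monotonicity, PNS = p₁ − p₀.
PNS = 0.1458 − 0.10782 = 0.037979

PNS ≈ 0.0380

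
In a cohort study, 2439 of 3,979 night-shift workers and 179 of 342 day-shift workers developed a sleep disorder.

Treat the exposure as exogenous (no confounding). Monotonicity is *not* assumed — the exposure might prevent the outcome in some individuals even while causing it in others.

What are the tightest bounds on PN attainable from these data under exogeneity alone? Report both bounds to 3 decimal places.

p₁ = P(outcome | exposed) = 2439/3979 = 0.61297
p₀ = P(outcome | unexposed) = 179/342 = 0.52339
Under exogeneity alone the bounds on PN are max{0,(p₁−p₀)/p₁} ≤ PN ≤ min{1,(1−p₀)/p₁}.
  lower = (p₁ − p₀)/p₁ = 0.089576 / 0.61297 ≈ 0.1461
  upper = min{1, (1 − p₀)/p₁} = 0.47661 / 0.61297 ≈ 0.7775

0.146 ≤ PN ≤ 0.778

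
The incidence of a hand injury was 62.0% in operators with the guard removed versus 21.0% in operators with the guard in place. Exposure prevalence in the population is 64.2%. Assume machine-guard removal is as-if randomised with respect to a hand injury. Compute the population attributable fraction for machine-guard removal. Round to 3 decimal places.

PAF ≈ 0.556

p₁ = 0.62, p₀ = 0.21.
Overall risk P(Y=1) = π·p₁ + (1−π)·p₀ = 0.642×0.62 + 0.358×0.21 = 0.47322.
Under exogeneity, PAF = [P(Y=1) − p₀] / P(Y=1).
PAF = (0.47322 − 0.21) / 0.47322 ≈ 0.5562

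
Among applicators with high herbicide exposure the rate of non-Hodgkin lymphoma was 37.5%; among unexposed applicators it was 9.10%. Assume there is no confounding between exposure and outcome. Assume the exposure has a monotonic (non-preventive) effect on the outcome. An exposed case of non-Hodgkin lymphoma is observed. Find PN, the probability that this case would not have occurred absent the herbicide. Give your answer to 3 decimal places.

PN ≈ 0.757

p₁ = 0.375, p₀ = 0.091.
Under exogeneity and monotonicity, PN = (p₁ − p₀) / p₁.
PN = (0.375 − 0.091) / 0.375 = 0.284 / 0.375 ≈ 0.7573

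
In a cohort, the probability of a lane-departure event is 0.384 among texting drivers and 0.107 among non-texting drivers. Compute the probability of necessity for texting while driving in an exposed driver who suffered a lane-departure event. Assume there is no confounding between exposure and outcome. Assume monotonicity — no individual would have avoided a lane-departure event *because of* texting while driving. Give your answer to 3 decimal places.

Let p₁ = 0.384, p₀ = 0.107.
Under exogeneity and monotonicity, PN = (p₁ − p₀) / p₁.
PN = (0.384 − 0.107) / 0.384 = 0.277 / 0.384 ≈ 0.7214

PN ≈ 0.721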